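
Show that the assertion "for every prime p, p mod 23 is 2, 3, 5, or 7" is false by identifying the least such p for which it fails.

p = 11

p = 2: 2 mod 23 = 2.
p = 3: 3 mod 23 = 3.
p = 5: 5 mod 23 = 5.
p = 7: 7 mod 23 = 7.
p = 11: 11 mod 23 = 11 — not in {2, 3, 5, 7}.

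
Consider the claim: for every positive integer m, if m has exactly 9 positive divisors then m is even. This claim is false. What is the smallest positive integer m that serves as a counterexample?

m = 225

We need the least positive integer m for which m has exactly 9 positive divisors but m is odd.
m = 36: divisors of 36: 9 divisors; 36 is even.
m = 100: divisors of 100: 9 divisors; 100 is even.
m = 196: divisors of 196: 9 divisors; 196 is even.
m = 225: divisors of 225: 9 divisors; 225 is odd.
Hence m = 225 is a counterexample.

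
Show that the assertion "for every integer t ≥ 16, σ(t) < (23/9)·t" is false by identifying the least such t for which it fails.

t = 48

The first 32 eligible values, up to t = 47, all satisfy the conclusion.
t = 48: σ(48) = 124; 124 ≥ 368/3.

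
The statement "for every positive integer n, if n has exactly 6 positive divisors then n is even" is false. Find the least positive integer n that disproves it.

n = 45

A counterexample is any positive integer n such that n has exactly 6 positive divisors but n is odd; we check each in order.
The first 6 eligible values, up to n = 44, all satisfy the conclusion.
n = 45: divisors of 45: 1, 3, 5, 9, 15, 45; 45 is odd.
So n = 45 is the smallest counterexample.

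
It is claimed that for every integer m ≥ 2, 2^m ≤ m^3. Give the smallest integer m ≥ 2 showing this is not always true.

A counterexample is any integer m ≥ 2 such that 2^m > m^3; we check each in order.
For m = 2, 3, 4, 5, 6, 7, 8, 9 the conclusion holds.
m = 10: 2^m = 1024 and m^3 = 1000, so 1024 > 1000.
Thus m = 10 disproves the claim, and no smaller m works.

m = 10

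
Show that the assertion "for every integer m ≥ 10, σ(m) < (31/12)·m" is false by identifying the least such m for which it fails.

The first 38 eligible values, up to m = 47, all satisfy the conclusion.
m = 48: σ(48) = 124; 124 ≥ 124.
Hence m = 48 is a counterexample.

m = 48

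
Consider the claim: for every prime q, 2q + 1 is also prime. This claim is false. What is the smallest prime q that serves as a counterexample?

Check each prime q in order until 2q + 1 is not prime.
q = 2: 2q + 1 = 5, prime.
q = 3: 2q + 1 = 7, prime.
q = 5: 2q + 1 = 11, prime.
q = 7: 2q + 1 = 15 = 3 × 5, not prime.
Hence q = 7 is a counterexample.

q = 7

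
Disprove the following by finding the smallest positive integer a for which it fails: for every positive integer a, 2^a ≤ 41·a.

a = 9

For a = 1, 2, 3, 4, 5, 6, 7, 8 the conclusion holds.
a = 9: 2^a = 512 and 41·a = 369, so 512 > 369.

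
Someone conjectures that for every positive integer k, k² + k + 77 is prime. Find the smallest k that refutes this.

k = 6

Check each positive integer k in order until k² + k + 77 is not prime.
k = 1: k² + k + 77 = 79, prime.
k = 2: k² + k + 77 = 83, prime.
k = 3: k² + k + 77 = 89, prime.
k = 4: k² + k + 77 = 97, prime.
k = 5: k² + k + 77 = 107, prime.
k = 6: k² + k + 77 = 119 = 7 × 17, composite.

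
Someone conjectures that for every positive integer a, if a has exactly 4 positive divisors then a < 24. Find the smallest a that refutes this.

a = 26

A counterexample is any positive integer a such that a has exactly 4 positive divisors but the claim fails; we check each in order.
The first 7 eligible values, up to a = 22, all satisfy the conclusion.
a = 26: τ(26) = 4; 26 ≥ 24.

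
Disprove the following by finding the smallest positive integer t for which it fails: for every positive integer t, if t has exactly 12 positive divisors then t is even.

We need the least positive integer t for which t has exactly 12 positive divisors but t is odd.
For t = 60, 72, 84, 90, …, 294, 306, 308 the conclusion holds.
t = 315: divisors of 315: 12 divisors; 315 is odd.

t = 315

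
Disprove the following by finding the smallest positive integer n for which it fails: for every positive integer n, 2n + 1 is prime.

For n = 1, 2, 3 the conclusion holds.
n = 4: 2n + 1 = 9 = 3 × 3, composite.

n = 4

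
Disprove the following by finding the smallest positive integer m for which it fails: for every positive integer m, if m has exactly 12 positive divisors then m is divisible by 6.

m = 140

Check each positive integer m in order until m has exactly 12 positive divisors but m is not divisible by 6.
For m = 60, 72, 84, 90, 96, 108, 126, 132 the conclusion holds.
m = 140: τ(140) = 12; 140 mod 6 = 2.
Hence m = 140 is a counterexample.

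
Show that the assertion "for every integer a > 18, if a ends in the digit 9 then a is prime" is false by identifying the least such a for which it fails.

A counterexample is any integer a > 18 such that a ends in the digit 9 but a is not prime; we check each in order.
a = 19: 19 ends in 9 and is prime.
a = 29: 29 ends in 9 and is prime.
a = 39: 39 ends in 9; 39 = 3 × 13, composite.

a = 39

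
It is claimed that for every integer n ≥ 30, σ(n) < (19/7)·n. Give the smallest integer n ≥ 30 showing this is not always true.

n = 60

A counterexample is any integer n ≥ 30 such that the claim fails; we check each in order.
The first 30 eligible values, up to n = 59, all satisfy the conclusion.
n = 60: σ(60) = 168; 168 ≥ 1140/7.
Thus n = 60 disproves the claim, and no smaller n works.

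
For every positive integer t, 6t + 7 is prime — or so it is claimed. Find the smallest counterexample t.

t = 3

A counterexample is any positive integer t such that 6t + 7 is not prime; we check each in order.
t = 1: 6t + 7 = 13, prime.
t = 2: 6t + 7 = 19, prime.
t = 3: 6t + 7 = 25 = 5 × 5, composite.
Hence t = 3 is a counterexample.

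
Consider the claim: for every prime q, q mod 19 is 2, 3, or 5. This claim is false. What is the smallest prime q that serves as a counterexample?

q = 7

Check each prime q in order until the claim fails.
For q = 2, 3, 5 the conclusion holds.
q = 7: 7 mod 19 = 7 — not in {2, 3, 5}.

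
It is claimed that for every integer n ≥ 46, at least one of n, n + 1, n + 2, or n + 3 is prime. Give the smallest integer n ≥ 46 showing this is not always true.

A counterexample is any integer n ≥ 46 such that n, n + 1, n + 2, n + 3 are all composite; we check each in order.
For n = 46, 47 the conclusion holds.
n = 48: 48 = 2 × 24; 49 = 7 × 7; 50 = 2 × 25; 51 = 3 × 17 — all composite.

n = 48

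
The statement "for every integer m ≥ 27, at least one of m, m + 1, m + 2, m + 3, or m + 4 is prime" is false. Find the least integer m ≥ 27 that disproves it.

We need the least integer m ≥ 27 for which m, m + 1, m + 2, m + 3, m + 4 are all composite.
The first 5 eligible values, up to m = 31, all satisfy the conclusion.
m = 32: 32 = 2 × 16; 33 = 3 × 11; 34 = 2 × 17; 35 = 5 × 7; 36 = 2 × 18 — all composite.
Thus m = 32 disproves the claim, and no smaller m works.

m = 32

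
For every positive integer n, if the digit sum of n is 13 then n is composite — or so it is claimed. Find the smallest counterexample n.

n = 67

A counterexample is any positive integer n such that the digit sum of n is 13 but n is prime; we check each in order.
n = 49: digit sum 13; 49 is composite.
n = 58: digit sum 13; 58 is composite.
n = 67: digit sum 13; 67 is prime, not composite.
So n = 67 is the smallest counterexample.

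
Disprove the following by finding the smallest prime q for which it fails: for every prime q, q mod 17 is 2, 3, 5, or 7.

q = 11

We need the least prime q for which the claim fails.
For q = 2, 3, 5, 7 the conclusion holds.
q = 11: 11 mod 17 = 11 — not in {2, 3, 5, 7}.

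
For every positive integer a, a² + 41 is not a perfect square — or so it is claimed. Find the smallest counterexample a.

a = 20

We need the least positive integer a for which a² + 41 is a perfect square.
For a = 1, 2, 3, 4, …, 17, 18, 19 the conclusion holds.
a = 20: 20² + 41 = 441 = 21², a perfect square.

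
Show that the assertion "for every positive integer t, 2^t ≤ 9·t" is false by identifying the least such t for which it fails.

t = 6

Check each positive integer t in order until 2^t > 9·t.
For t = 1, 2, 3, 4, 5 the conclusion holds.
t = 6: 2^t = 64 and 9·t = 54, so 64 > 54.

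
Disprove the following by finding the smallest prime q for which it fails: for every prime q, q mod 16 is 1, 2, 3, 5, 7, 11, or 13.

For q = 2, 3, 5, 7, 11, 13, 17, 19, 23, 29 the conclusion holds.
q = 31: 31 mod 16 = 15 — not in {1, 2, 3, 5, 7, 11, 13}.
Thus q = 31 disproves the claim, and no smaller q works.

q = 31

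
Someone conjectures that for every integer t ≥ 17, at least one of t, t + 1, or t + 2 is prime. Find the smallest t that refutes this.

t = 20

Check each integer t ≥ 17 in order until t, t + 1, t + 2 are all composite.
For t = 17, 18, 19 the conclusion holds.
t = 20: 20 = 2 × 10; 21 = 3 × 7; 22 = 2 × 11 — all composite.
Thus t = 20 disproves the claim, and no smaller t works.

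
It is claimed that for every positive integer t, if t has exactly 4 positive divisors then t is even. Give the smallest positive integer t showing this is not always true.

t = 15

We need the least positive integer t for which t has exactly 4 positive divisors but t is odd.
The first 4 eligible values, up to t = 14, all satisfy the conclusion.
t = 15: divisors of 15: 1, 3, 5, 15; 15 is odd.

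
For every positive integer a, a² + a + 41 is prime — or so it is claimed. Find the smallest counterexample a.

A counterexample is any positive integer a such that a² + a + 41 is not prime; we check each in order.
For a = 1, 2, 3, 4, …, 37, 38, 39 the conclusion holds.
a = 40: a² + a + 41 = 1681 = 41 × 41, composite.

a = 40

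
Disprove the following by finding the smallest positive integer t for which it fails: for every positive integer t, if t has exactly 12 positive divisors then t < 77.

Check each positive integer t in order until t has exactly 12 positive divisors but the claim fails.
t = 60: τ(60) = 12; 60 < 77.
t = 72: τ(72) = 12; 72 < 77.
t = 84: τ(84) = 12; 84 ≥ 77.

t = 84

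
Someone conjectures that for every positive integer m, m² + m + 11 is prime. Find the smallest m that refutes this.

m = 10

We need the least positive integer m for which m² + m + 11 is not prime.
The first 9 eligible values, up to m = 9, all satisfy the conclusion.
m = 10: m² + m + 11 = 121 = 11 × 11, composite.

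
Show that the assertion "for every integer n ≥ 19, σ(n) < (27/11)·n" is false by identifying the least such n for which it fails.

We need the least integer n ≥ 19 for which the claim fails.
For n = 19, 20, 21, 22, 23 the conclusion holds.
n = 24: σ(24) = 60; 60 ≥ 648/11.
Hence n = 24 is a counterexample.

n = 24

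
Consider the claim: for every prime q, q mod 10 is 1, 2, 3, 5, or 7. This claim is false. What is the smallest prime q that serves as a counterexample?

We need the least prime q for which the claim fails.
The first 7 eligible values, up to q = 17, all satisfy the conclusion.
q = 19: 19 mod 10 = 9 — not in {1, 2, 3, 5, 7}.

q = 19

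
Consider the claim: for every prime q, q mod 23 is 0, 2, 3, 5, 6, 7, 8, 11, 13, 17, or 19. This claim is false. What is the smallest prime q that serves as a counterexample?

q = 37

A counterexample is any prime q such that the claim fails; we check each in order.
The first 11 eligible values, up to q = 31, all satisfy the conclusion.
q = 37: 37 mod 23 = 14 — not in {0, 2, 3, 5, 6, 7, 8, 11, 13, 17, 19}.
Hence q = 37 is a counterexample.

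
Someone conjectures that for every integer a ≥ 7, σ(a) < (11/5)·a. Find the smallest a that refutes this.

a = 12

For a = 7, 8, 9, 10, 11 the conclusion holds.
a = 12: σ(12) = 28; 28 ≥ 132/5.
Thus a = 12 disproves the claim, and no smaller a works.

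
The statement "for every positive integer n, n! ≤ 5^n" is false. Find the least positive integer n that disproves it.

We need the least positive integer n for which n! > 5^n.
For n = 1, 2, 3, 4, …, 9, 10, 11 the conclusion holds.
n = 12: n! = 479001600 and 5^n = 244140625, so 479001600 > 244140625.
Hence n = 12 is a counterexample.

n = 12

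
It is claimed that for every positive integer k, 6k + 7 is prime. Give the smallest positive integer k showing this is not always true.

k = 3

A counterexample is any positive integer k such that 6k + 7 is not prime; we check each in order.
k = 1: 6k + 7 = 13, prime.
k = 2: 6k + 7 = 19, prime.
k = 3: 6k + 7 = 25 = 5 × 5, composite.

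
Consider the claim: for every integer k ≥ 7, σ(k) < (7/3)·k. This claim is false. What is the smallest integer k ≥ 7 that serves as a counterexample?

k = 12

We need the least integer k ≥ 7 for which the claim fails.
k = 7: σ(7) = 8; 8 < 49/3.
k = 8: σ(8) = 15; 15 < 56/3.
k = 9: σ(9) = 13; 13 < 21.
k = 10: σ(10) = 18; 18 < 70/3.
k = 11: σ(11) = 12; 12 < 77/3.
k = 12: σ(12) = 28; 28 ≥ 28.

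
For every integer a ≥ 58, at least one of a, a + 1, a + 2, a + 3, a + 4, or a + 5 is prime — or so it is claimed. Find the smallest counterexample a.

a = 90

The first 32 eligible values, up to a = 89, all satisfy the conclusion.
a = 90: 90 = 2 × 45; 91 = 7 × 13; 92 = 2 × 46; 93 = 3 × 31; 94 = 2 × 47; 95 = 5 × 19 — all composite.
Hence a = 90 is a counterexample.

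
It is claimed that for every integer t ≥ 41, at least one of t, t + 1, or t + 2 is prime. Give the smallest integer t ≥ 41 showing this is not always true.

t = 44

We need the least integer t ≥ 41 for which t, t + 1, t + 2 are all composite.
t = 41: 41 is prime.
t = 42: 43 is prime.
t = 43: 43 is prime.
t = 44: 44 = 2 × 22; 45 = 3 × 15; 46 = 2 × 23 — all composite.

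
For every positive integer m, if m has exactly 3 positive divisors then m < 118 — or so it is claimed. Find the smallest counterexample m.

m = 121

The first 4 eligible values, up to m = 49, all satisfy the conclusion.
m = 121: τ(121) = 3; 121 ≥ 118.
So m = 121 is the smallest counterexample.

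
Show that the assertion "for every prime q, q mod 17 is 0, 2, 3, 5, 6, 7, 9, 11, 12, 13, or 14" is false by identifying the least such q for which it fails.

A counterexample is any prime q such that the claim fails; we check each in order.
The first 16 eligible values, up to q = 53, all satisfy the conclusion.
q = 59: 59 mod 17 = 8 — not in {0, 2, 3, 5, 6, 7, 9, 11, 12, 13, 14}.
So q = 59 is the smallest counterexample.

q = 59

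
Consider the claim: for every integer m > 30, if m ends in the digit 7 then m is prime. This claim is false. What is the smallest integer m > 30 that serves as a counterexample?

m = 57

For m = 37, 47 the conclusion holds.
m = 57: 57 ends in 7; 57 = 3 × 19, composite.
So m = 57 is the smallest counterexample.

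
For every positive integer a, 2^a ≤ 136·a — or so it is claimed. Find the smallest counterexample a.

a = 11

Check each positive integer a in order until 2^a > 136·a.
The first 10 eligible values, up to a = 10, all satisfy the conclusion.
a = 11: 2^a = 2048 and 136·a = 1496, so 2048 > 1496.
Thus a = 11 disproves the claim, and no smaller a works.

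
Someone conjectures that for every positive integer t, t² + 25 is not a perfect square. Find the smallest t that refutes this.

t = 12

The first 11 eligible values, up to t = 11, all satisfy the conclusion.
t = 12: 12² + 25 = 169 = 13², a perfect square.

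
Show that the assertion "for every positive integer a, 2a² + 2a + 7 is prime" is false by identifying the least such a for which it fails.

Check each positive integer a in order until 2a² + 2a + 7 is not prime.
a = 1: 2a² + 2a + 7 = 11, prime.
a = 2: 2a² + 2a + 7 = 19, prime.
a = 3: 2a² + 2a + 7 = 31, prime.
a = 4: 2a² + 2a + 7 = 47, prime.
a = 5: 2a² + 2a + 7 = 67, prime.
a = 6: 2a² + 2a + 7 = 91 = 7 × 13, composite.
Thus a = 6 disproves the claim, and no smaller a works.

a = 6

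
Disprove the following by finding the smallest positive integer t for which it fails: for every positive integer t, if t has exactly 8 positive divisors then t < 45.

We need the least positive integer t for which t has exactly 8 positive divisors but the claim fails.
For t = 24, 30, 40, 42 the conclusion holds.
t = 54: τ(54) = 8; 54 ≥ 45.

t = 54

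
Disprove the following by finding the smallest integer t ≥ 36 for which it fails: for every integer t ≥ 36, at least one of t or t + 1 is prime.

t = 36: 37 is prime.
t = 37: 37 is prime.
t = 38: 38 = 2 × 19; 39 = 3 × 13 — both composite.
So t = 38 is the smallest counterexample.

t = 38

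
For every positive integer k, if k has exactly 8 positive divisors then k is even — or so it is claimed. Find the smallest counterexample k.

Check each positive integer k in order until k has exactly 8 positive divisors but k is odd.
For k = 24, 30, 40, 42, …, 88, 102, 104 the conclusion holds.
k = 105: divisors of 105: 1, 3, 5, 7, 15, 21, 35, 105; 105 is odd.
Hence k = 105 is a counterexample.

k = 105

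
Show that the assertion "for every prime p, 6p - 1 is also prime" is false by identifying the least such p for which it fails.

p = 11

We need the least prime p for which 6p - 1 is not prime.
The first 4 eligible values, up to p = 7, all satisfy the conclusion.
p = 11: 6p - 1 = 65 = 5 × 13, not prime.
So p = 11 is the smallest counterexample.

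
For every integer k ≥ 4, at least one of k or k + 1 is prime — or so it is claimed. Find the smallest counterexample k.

We need the least integer k ≥ 4 for which k, k + 1 are both composite.
For k = 4, 5, 6, 7 the conclusion holds.
k = 8: 8 = 2 × 4; 9 = 3 × 3 — both composite.

k = 8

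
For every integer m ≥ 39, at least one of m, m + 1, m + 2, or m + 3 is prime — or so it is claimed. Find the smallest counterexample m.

m = 48

We need the least integer m ≥ 39 for which m, m + 1, m + 2, m + 3 are all composite.
For m = 39, 40, 41, 42, 43, 44, 45, 46, 47 the conclusion holds.
m = 48: 48 = 2 × 24; 49 = 7 × 7; 50 = 2 × 25; 51 = 3 × 17 — all composite.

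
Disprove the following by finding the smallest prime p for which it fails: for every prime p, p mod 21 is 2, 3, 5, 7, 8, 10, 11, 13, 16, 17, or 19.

p = 41

We need the least prime p for which the claim fails.
The first 12 eligible values, up to p = 37, all satisfy the conclusion.
p = 41: 41 mod 21 = 20 — not in {2, 3, 5, 7, 8, 10, 11, 13, 16, 17, 19}.
So p = 41 is the smallest counterexample.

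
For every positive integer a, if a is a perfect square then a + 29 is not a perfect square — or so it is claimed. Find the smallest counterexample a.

a = 196

For a = 1, 4, 9, 16, …, 121, 144, 169 the conclusion holds.
a = 196: 196 = 14² and 196 + 29 = 225 = 15².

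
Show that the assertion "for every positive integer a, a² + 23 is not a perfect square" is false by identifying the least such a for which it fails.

Check each positive integer a in order until a² + 23 is a perfect square.
For a = 1, 2, 3, 4, 5, 6, 7, 8, 9, 10 the conclusion holds.
a = 11: 11² + 23 = 144 = 12², a perfect square.
Thus a = 11 disproves the claim, and no smaller a works.

a = 11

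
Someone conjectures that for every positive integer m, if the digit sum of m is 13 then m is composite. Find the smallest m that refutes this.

We need the least positive integer m for which the digit sum of m is 13 but m is prime.
For m = 49, 58 the conclusion holds.
m = 67: digit sum 13; 67 is prime, not composite.
Thus m = 67 disproves the claim, and no smaller m works.

m = 67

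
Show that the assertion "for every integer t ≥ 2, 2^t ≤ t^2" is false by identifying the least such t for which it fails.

Check each integer t ≥ 2 in order until 2^t > t^2.
For t = 2, 3, 4 the conclusion holds.
t = 5: 2^t = 32 and t^2 = 25, so 32 > 25.

t = 5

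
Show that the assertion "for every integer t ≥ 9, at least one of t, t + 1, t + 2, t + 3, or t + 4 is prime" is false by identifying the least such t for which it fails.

t = 24

We need the least integer t ≥ 9 for which t, t + 1, t + 2, t + 3, t + 4 are all composite.
For t = 9, 10, 11, 12, …, 21, 22, 23 the conclusion holds.
t = 24: 24 = 2 × 12; 25 = 5 × 5; 26 = 2 × 13; 27 = 3 × 9; 28 = 2 × 14 — all composite.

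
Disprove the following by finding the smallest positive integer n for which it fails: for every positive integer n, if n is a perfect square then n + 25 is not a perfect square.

A counterexample is any positive integer n such that n is a perfect square but n + 25 is a perfect square; we check each in order.
For n = 1, 4, 9, 16, …, 81, 100, 121 the conclusion holds.
n = 144: 144 = 12² and 144 + 25 = 169 = 13².
Hence n = 144 is a counterexample.

n = 144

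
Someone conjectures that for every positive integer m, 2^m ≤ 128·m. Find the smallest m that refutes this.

Check each positive integer m in order until 2^m > 128·m.
For m = 1, 2, 3, 4, 5, 6, 7, 8, 9, 10 the conclusion holds.
m = 11: 2^m = 2048 and 128·m = 1408, so 2048 > 1408.

m = 11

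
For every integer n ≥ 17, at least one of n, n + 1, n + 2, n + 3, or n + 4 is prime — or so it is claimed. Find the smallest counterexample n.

n = 24

Check each integer n ≥ 17 in order until n, n + 1, n + 2, n + 3, n + 4 are all composite.
n = 17: 17 is prime.
n = 18: 19 is prime.
n = 19: 19 is prime.
n = 20: 23 is prime.
n = 21: 23 is prime.
n = 22: 23 is prime.
n = 23: 23 is prime.
n = 24: 24 = 2 × 12; 25 = 5 × 5; 26 = 2 × 13; 27 = 3 × 9; 28 = 2 × 14 — all composite.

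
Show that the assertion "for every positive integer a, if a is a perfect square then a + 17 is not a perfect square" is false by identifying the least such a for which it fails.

a = 64

We need the least positive integer a for which a is a perfect square but a + 17 is a perfect square.
For a = 1, 4, 9, 16, 25, 36, 49 the conclusion holds.
a = 64: 64 = 8² and 64 + 17 = 81 = 9².
Thus a = 64 disproves the claim, and no smaller a works.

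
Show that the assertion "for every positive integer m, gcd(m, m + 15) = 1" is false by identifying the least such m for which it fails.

m = 3

A counterexample is any positive integer m such that gcd(m, m + 15) > 1; we check each in order.
For m = 1, 2 the conclusion holds.
m = 3: gcd(3, 18) = 3.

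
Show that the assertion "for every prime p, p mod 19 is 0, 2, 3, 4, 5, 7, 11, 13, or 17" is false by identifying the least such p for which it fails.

p = 29

The first 9 eligible values, up to p = 23, all satisfy the conclusion.
p = 29: 29 mod 19 = 10 — not in {0, 2, 3, 4, 5, 7, 11, 13, 17}.
So p = 29 is the smallest counterexample.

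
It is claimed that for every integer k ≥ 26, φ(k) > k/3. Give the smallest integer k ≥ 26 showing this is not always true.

k = 30

Check each integer k ≥ 26 in order until the claim fails.
The first 4 eligible values, up to k = 29, all satisfy the conclusion.
k = 30: φ(30) = 8 and 30/3 = 10, so φ(30) ≤ 30/3.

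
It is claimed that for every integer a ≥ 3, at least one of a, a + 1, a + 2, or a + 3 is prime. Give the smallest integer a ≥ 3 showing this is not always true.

For a = 3, 4, 5, 6, …, 21, 22, 23 the conclusion holds.
a = 24: 24 = 2 × 12; 25 = 5 × 5; 26 = 2 × 13; 27 = 3 × 9 — all composite.

a = 24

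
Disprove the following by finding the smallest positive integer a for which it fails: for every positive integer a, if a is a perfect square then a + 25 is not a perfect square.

For a = 1, 4, 9, 16, …, 81, 100, 121 the conclusion holds.
a = 144: 144 = 12² and 144 + 25 = 169 = 13².
Hence a = 144 is a counterexample.

a = 144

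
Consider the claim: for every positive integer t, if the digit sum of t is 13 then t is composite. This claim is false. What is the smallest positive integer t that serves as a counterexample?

t = 67

Check each positive integer t in order until the digit sum of t is 13 but t is prime.
For t = 49, 58 the conclusion holds.
t = 67: digit sum 13; 67 is prime, not composite.
So t = 67 is the smallest counterexample.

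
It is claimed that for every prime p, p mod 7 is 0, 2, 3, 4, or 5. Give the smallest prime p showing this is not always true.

p = 2: 2 mod 7 = 2.
p = 3: 3 mod 7 = 3.
p = 5: 5 mod 7 = 5.
p = 7: 7 mod 7 = 0.
p = 11: 11 mod 7 = 4.
p = 13: 13 mod 7 = 6 — not in {0, 2, 3, 4, 5}.
So p = 13 is the smallest counterexample.

p = 13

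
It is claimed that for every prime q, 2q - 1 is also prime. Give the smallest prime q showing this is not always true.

q = 5

Check each prime q in order until 2q - 1 is not prime.
For q = 2, 3 the conclusion holds.
q = 5: 2q - 1 = 9 = 3 × 3, not prime.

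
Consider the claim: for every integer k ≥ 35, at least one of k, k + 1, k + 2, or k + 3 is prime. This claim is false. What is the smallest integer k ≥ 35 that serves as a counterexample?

k = 48

We need the least integer k ≥ 35 for which k, k + 1, k + 2, k + 3 are all composite.
For k = 35, 36, 37, 38, …, 45, 46, 47 the conclusion holds.
k = 48: 48 = 2 × 24; 49 = 7 × 7; 50 = 2 × 25; 51 = 3 × 17 — all composite.
So k = 48 is the smallest counterexample.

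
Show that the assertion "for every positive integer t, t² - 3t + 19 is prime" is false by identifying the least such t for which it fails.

For t = 1, 2, 3, 4, …, 15, 16, 17 the conclusion holds.
t = 18: t² - 3t + 19 = 289 = 17 × 17, composite.

t = 18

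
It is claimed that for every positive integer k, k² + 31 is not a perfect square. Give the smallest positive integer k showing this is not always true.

We need the least positive integer k for which k² + 31 is a perfect square.
For k = 1, 2, 3, 4, …, 12, 13, 14 the conclusion holds.
k = 15: 15² + 31 = 256 = 16², a perfect square.
Thus k = 15 disproves the claim, and no smaller k works.

k = 15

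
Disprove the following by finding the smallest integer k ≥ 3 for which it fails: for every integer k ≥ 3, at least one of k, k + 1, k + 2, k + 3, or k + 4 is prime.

k = 24

We need the least integer k ≥ 3 for which k, k + 1, k + 2, k + 3, k + 4 are all composite.
For k = 3, 4, 5, 6, …, 21, 22, 23 the conclusion holds.
k = 24: 24 = 2 × 12; 25 = 5 × 5; 26 = 2 × 13; 27 = 3 × 9; 28 = 2 × 14 — all composite.
Thus k = 24 disproves the claim, and no smaller k works.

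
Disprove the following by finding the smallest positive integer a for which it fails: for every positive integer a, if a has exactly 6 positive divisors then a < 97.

a = 98

The first 14 eligible values, up to a = 92, all satisfy the conclusion.
a = 98: τ(98) = 6; 98 ≥ 97.
So a = 98 is the smallest counterexample.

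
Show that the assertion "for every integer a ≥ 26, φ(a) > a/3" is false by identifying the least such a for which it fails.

a = 26: φ(26) = 12 and 26/3 = 26/3, so φ(26) > 26/3.
a = 27: φ(27) = 18 and 27/3 = 9, so φ(27) > 27/3.
a = 28: φ(28) = 12 and 28/3 = 28/3, so φ(28) > 28/3.
a = 29: φ(29) = 28 and 29/3 = 29/3, so φ(29) > 29/3.
a = 30: φ(30) = 8 and 30/3 = 10, so φ(30) ≤ 30/3.

a = 30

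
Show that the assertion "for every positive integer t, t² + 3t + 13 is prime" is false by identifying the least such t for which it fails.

A counterexample is any positive integer t such that t² + 3t + 13 is not prime; we check each in order.
The first 8 eligible values, up to t = 8, all satisfy the conclusion.
t = 9: t² + 3t + 13 = 121 = 11 × 11, composite.

t = 9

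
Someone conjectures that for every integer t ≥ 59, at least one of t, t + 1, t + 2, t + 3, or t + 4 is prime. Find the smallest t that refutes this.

We need the least integer t ≥ 59 for which t, t + 1, t + 2, t + 3, t + 4 are all composite.
For t = 59, 60, 61 the conclusion holds.
t = 62: 62 = 2 × 31; 63 = 3 × 21; 64 = 2 × 32; 65 = 5 × 13; 66 = 2 × 33 — all composite.

t = 62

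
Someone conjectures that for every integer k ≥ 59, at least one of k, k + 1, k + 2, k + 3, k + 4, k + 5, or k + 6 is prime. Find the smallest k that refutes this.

k = 90

We need the least integer k ≥ 59 for which k, k + 1, k + 2, k + 3, k + 4, k + 5, k + 6 are all composite.
For k = 59, 60, 61, 62, …, 87, 88, 89 the conclusion holds.
k = 90: 90 = 2 × 45; 91 = 7 × 13; 92 = 2 × 46; 93 = 3 × 31; 94 = 2 × 47; 95 = 5 × 19; 96 = 2 × 48 — all composite.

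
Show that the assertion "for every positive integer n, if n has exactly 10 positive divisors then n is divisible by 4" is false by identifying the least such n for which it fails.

Check each positive integer n in order until n has exactly 10 positive divisors but n is not divisible by 4.
For n = 48, 80, 112 the conclusion holds.
n = 162: τ(162) = 10; 162 mod 4 = 2.
Thus n = 162 disproves the claim, and no smaller n works.

n = 162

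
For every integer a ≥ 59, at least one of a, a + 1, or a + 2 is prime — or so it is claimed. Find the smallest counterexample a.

Check each integer a ≥ 59 in order until a, a + 1, a + 2 are all composite.
For a = 59, 60, 61 the conclusion holds.
a = 62: 62 = 2 × 31; 63 = 3 × 21; 64 = 2 × 32 — all composite.
Thus a = 62 disproves the claim, and no smaller a works.

a = 62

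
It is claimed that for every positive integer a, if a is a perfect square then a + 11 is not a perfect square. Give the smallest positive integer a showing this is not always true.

a = 25

We need the least positive integer a for which a is a perfect square but a + 11 is a perfect square.
a = 1: 1 + 11 = 12, not a perfect square.
a = 4: 4 + 11 = 15, not a perfect square.
a = 9: 9 + 11 = 20, not a perfect square.
a = 16: 16 + 11 = 27, not a perfect square.
a = 25: 25 = 5² and 25 + 11 = 36 = 6².
Hence a = 25 is a counterexample.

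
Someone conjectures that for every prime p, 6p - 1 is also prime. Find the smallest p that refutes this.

Check each prime p in order until 6p - 1 is not prime.
p = 2: 6p - 1 = 11, prime.
p = 3: 6p - 1 = 17, prime.
p = 5: 6p - 1 = 29, prime.
p = 7: 6p - 1 = 41, prime.
p = 11: 6p - 1 = 65 = 5 × 13, not prime.

p = 11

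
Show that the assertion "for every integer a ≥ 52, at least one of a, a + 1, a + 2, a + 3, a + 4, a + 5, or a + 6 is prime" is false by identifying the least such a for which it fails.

We need the least integer a ≥ 52 for which a, a + 1, a + 2, a + 3, a + 4, a + 5, a + 6 are all composite.
For a = 52, 53, 54, 55, …, 87, 88, 89 the conclusion holds.
a = 90: 90 = 2 × 45; 91 = 7 × 13; 92 = 2 × 46; 93 = 3 × 31; 94 = 2 × 47; 95 = 5 × 19; 96 = 2 × 48 — all composite.
Thus a = 90 disproves the claim, and no smaller a works.

a = 90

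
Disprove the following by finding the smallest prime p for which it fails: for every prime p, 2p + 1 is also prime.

A counterexample is any prime p such that 2p + 1 is not prime; we check each in order.
For p = 2, 3, 5 the conclusion holds.
p = 7: 2p + 1 = 15 = 3 × 5, not prime.
Hence p = 7 is a counterexample.

p = 7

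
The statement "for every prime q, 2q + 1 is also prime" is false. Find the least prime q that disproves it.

q = 7

We need the least prime q for which 2q + 1 is not prime.
For q = 2, 3, 5 the conclusion holds.
q = 7: 2q + 1 = 15 = 3 × 5, not prime.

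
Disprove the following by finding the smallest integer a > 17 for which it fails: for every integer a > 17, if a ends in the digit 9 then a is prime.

For a = 19, 29 the conclusion holds.
a = 39: 39 ends in 9; 39 = 3 × 13, composite.
Thus a = 39 disproves the claim, and no smaller a works.

a = 39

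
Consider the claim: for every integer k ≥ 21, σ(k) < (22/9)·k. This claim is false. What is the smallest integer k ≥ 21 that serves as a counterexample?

k = 24

k = 21: σ(21) = 32; 32 < 154/3.
k = 22: σ(22) = 36; 36 < 484/9.
k = 23: σ(23) = 24; 24 < 506/9.
k = 24: σ(24) = 60; 60 ≥ 176/3.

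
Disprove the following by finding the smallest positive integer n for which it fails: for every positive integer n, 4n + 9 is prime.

n = 3

A counterexample is any positive integer n such that 4n + 9 is not prime; we check each in order.
For n = 1, 2 the conclusion holds.
n = 3: 4n + 9 = 21 = 3 × 7, composite.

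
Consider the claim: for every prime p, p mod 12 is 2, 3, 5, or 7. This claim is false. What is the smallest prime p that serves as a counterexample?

p = 11

We need the least prime p for which the claim fails.
p = 2: 2 mod 12 = 2.
p = 3: 3 mod 12 = 3.
p = 5: 5 mod 12 = 5.
p = 7: 7 mod 12 = 7.
p = 11: 11 mod 12 = 11 — not in {2, 3, 5, 7}.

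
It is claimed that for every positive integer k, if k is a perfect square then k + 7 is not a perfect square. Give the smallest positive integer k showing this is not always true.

k = 1: 1 + 7 = 8, not a perfect square.
k = 4: 4 + 7 = 11, not a perfect square.
k = 9: 9 = 3² and 9 + 7 = 16 = 4².

k = 9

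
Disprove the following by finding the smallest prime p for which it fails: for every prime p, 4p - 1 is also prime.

p = 2: 4p - 1 = 7, prime.
p = 3: 4p - 1 = 11, prime.
p = 5: 4p - 1 = 19, prime.
p = 7: 4p - 1 = 27 = 3 × 9, not prime.

p = 7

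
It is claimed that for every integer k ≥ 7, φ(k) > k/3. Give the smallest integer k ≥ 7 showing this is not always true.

Check each integer k ≥ 7 in order until the claim fails.
For k = 7, 8, 9, 10, 11 the conclusion holds.
k = 12: φ(12) = 4 and 12/3 = 4, so φ(12) ≤ 12/3.
Hence k = 12 is a counterexample.

k = 12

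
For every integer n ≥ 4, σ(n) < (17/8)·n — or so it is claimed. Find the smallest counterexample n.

Check each integer n ≥ 4 in order until the claim fails.
For n = 4, 5, 6, 7, 8, 9, 10, 11 the conclusion holds.
n = 12: σ(12) = 28; 28 ≥ 51/2.

n = 12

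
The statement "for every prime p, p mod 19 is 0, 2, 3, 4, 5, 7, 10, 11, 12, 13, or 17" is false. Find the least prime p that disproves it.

p = 37

For p = 2, 3, 5, 7, …, 23, 29, 31 the conclusion holds.
p = 37: 37 mod 19 = 18 — not in {0, 2, 3, 4, 5, 7, 10, 11, 12, 13, 17}.
Hence p = 37 is a counterexample.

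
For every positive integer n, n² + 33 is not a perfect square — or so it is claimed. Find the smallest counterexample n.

n = 4

A counterexample is any positive integer n such that n² + 33 is a perfect square; we check each in order.
n = 1: 1² + 33 = 34, not a perfect square.
n = 2: 2² + 33 = 37, not a perfect square.
n = 3: 3² + 33 = 42, not a perfect square.
n = 4: 4² + 33 = 49 = 7², a perfect square.
Thus n = 4 disproves the claim, and no smaller n works.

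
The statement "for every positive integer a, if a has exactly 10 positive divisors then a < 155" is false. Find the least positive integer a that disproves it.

A counterexample is any positive integer a such that a has exactly 10 positive divisors but the claim fails; we check each in order.
a = 48: τ(48) = 10; 48 < 155.
a = 80: τ(80) = 10; 80 < 155.
a = 112: τ(112) = 10; 112 < 155.
a = 162: τ(162) = 10; 162 ≥ 155.

a = 162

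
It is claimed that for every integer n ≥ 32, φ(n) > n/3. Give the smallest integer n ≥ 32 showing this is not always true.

n = 36

n = 32: φ(32) = 16 and 32/3 = 32/3, so φ(32) > 32/3.
n = 33: φ(33) = 20 and 33/3 = 11, so φ(33) > 33/3.
n = 34: φ(34) = 16 and 34/3 = 34/3, so φ(34) > 34/3.
n = 35: φ(35) = 24 and 35/3 = 35/3, so φ(35) > 35/3.
n = 36: φ(36) = 12 and 36/3 = 12, so φ(36) ≤ 36/3.
Hence n = 36 is a counterexample.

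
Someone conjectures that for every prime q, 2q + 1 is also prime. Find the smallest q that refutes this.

q = 7

A counterexample is any prime q such that 2q + 1 is not prime; we check each in order.
q = 2: 2q + 1 = 5, prime.
q = 3: 2q + 1 = 7, prime.
q = 5: 2q + 1 = 11, prime.
q = 7: 2q + 1 = 15 = 3 × 5, not prime.
Hence q = 7 is a counterexample.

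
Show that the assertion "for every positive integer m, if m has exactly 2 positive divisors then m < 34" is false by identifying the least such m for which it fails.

m = 37

We need the least positive integer m for which m has exactly 2 positive divisors but the claim fails.
For m = 2, 3, 5, 7, …, 23, 29, 31 the conclusion holds.
m = 37: τ(37) = 2; 37 ≥ 34.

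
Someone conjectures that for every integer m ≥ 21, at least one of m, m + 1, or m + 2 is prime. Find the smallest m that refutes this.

m = 24

For m = 21, 22, 23 the conclusion holds.
m = 24: 24 = 2 × 12; 25 = 5 × 5; 26 = 2 × 13 — all composite.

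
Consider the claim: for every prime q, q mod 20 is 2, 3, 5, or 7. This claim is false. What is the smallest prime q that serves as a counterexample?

We need the least prime q for which the claim fails.
For q = 2, 3, 5, 7 the conclusion holds.
q = 11: 11 mod 20 = 11 — not in {2, 3, 5, 7}.
Hence q = 11 is a counterexample.

q = 11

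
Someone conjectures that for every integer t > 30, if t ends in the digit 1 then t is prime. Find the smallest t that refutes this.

A counterexample is any integer t > 30 such that t ends in the digit 1 but t is not prime; we check each in order.
t = 31: 31 ends in 1 and is prime.
t = 41: 41 ends in 1 and is prime.
t = 51: 51 ends in 1; 51 = 3 × 17, composite.
Hence t = 51 is a counterexample.

t = 51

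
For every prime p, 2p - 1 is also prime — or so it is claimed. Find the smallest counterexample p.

p = 5

Check each prime p in order until 2p - 1 is not prime.
p = 2: 2p - 1 = 3, prime.
p = 3: 2p - 1 = 5, prime.
p = 5: 2p - 1 = 9 = 3 × 3, not prime.
So p = 5 is the smallest counterexample.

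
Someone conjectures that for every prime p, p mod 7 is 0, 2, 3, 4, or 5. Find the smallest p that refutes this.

We need the least prime p for which the claim fails.
p = 2: 2 mod 7 = 2.
p = 3: 3 mod 7 = 3.
p = 5: 5 mod 7 = 5.
p = 7: 7 mod 7 = 0.
p = 11: 11 mod 7 = 4.
p = 13: 13 mod 7 = 6 — not in {0, 2, 3, 4, 5}.
Thus p = 13 disproves the claim, and no smaller p works.

p = 13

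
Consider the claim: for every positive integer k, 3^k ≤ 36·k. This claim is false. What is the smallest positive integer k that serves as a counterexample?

Check each positive integer k in order until 3^k > 36·k.
The first 4 eligible values, up to k = 4, all satisfy the conclusion.
k = 5: 3^k = 243 and 36·k = 180, so 243 > 180.
Thus k = 5 disproves the claim, and no smaller k works.

k = 5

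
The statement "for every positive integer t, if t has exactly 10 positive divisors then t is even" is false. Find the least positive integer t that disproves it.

t = 405

For t = 48, 80, 112, 162, 176, 208, 272, 304, 368 the conclusion holds.
t = 405: divisors of 405: 10 divisors; 405 is odd.
So t = 405 is the smallest counterexample.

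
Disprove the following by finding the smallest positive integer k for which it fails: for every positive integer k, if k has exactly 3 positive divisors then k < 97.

k = 121

Check each positive integer k in order until k has exactly 3 positive divisors but the claim fails.
k = 4: τ(4) = 3; 4 < 97.
k = 9: τ(9) = 3; 9 < 97.
k = 25: τ(25) = 3; 25 < 97.
k = 49: τ(49) = 3; 49 < 97.
k = 121: τ(121) = 3; 121 ≥ 97.
Thus k = 121 disproves the claim, and no smaller k works.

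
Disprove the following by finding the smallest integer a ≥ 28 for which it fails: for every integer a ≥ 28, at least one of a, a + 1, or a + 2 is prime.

For a = 28, 29, 30, 31 the conclusion holds.
a = 32: 32 = 2 × 16; 33 = 3 × 11; 34 = 2 × 17 — all composite.
Hence a = 32 is a counterexample.

a = 32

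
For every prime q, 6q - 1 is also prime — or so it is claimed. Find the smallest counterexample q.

q = 11

A counterexample is any prime q such that 6q - 1 is not prime; we check each in order.
q = 2: 6q - 1 = 11, prime.
q = 3: 6q - 1 = 17, prime.
q = 5: 6q - 1 = 29, prime.
q = 7: 6q - 1 = 41, prime.
q = 11: 6q - 1 = 65 = 5 × 13, not prime.
Hence q = 11 is a counterexample.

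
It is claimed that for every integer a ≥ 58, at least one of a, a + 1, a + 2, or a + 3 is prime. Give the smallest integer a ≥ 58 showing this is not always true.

We need the least integer a ≥ 58 for which a, a + 1, a + 2, a + 3 are all composite.
The first 4 eligible values, up to a = 61, all satisfy the conclusion.
a = 62: 62 = 2 × 31; 63 = 3 × 21; 64 = 2 × 32; 65 = 5 × 13 — all composite.
Thus a = 62 disproves the claim, and no smaller a works.

a = 62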